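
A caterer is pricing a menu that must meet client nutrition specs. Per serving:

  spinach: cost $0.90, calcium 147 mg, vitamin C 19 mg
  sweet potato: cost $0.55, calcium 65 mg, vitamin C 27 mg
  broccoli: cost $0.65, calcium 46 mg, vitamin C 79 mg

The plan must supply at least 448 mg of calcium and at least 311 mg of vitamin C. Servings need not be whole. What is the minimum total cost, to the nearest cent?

$4.02

With two linear requirements the optimum uses one or two foods; enumerate the corners.
spinach only: max(448/147, 311/19) = 16.37 servings → $14.73.
sweet potato only: max(448/65, 311/27) = 11.52 servings → $6.34.
broccoli only: max(448/46, 311/79) = 9.739 servings → $6.33.
spinach + sweet potato: intersection lies outside the first quadrant.
spinach + broccoli with both tight: 1.963 servings and 3.464 servings → $4.02.
sweet potato + broccoli with both tight: 5.416 servings and 2.086 servings → $4.33.
The minimum over all feasible corners is $4.02.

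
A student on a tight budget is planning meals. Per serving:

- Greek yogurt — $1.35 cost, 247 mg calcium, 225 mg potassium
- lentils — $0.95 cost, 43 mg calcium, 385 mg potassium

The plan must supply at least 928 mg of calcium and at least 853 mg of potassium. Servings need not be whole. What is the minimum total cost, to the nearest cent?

Check every corner: each single food scaled to meet both minima, and each pair solved so both constraints bind.
Greek yogurt only: max(928/247, 853/225) = 3.791 servings → $5.12.
lentils only: max(928/43, 853/385) = 21.58 servings → $20.50.
Greek yogurt + lentils with both tight: 3.753 servings and 0.02214 servings → $5.09.
Cheapest feasible corner: $5.09.

$5.09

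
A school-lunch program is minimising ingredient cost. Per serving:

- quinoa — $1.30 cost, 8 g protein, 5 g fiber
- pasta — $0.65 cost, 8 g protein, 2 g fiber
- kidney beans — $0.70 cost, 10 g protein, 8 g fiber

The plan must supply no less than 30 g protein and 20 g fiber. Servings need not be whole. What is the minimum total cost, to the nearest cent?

The cheapest plan sits at a corner of the feasible region — with two constraints it uses at most two foods.
quinoa only: max(30/8, 20/5) = 4 servings → $5.20.
pasta only: max(30/8, 20/2) = 10 servings → $6.50.
kidney beans only: max(30/10, 20/8) = 3 servings → $2.10.
quinoa + pasta: intersection lies outside the first quadrant.
quinoa + kidney beans with both tight: 2.857 servings and 0.7143 servings → $4.21.
pasta + kidney beans with both tight: 0.9091 servings and 2.273 servings → $2.18.
Cheapest feasible corner: $2.10.

$2.10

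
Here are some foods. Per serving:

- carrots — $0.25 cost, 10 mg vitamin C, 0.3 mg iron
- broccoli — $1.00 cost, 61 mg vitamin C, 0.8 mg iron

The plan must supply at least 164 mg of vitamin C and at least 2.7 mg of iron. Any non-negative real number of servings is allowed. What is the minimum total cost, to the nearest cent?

Minimising a linear cost over {vitamin C ≥ 164, iron ≥ 2.7, servings ≥ 0} — the optimum is at a vertex, using one or two foods.
carrots only: max(164/10, 2.7/0.3) = 16.4 servings → $4.10.
broccoli only: max(164/61, 2.7/0.8) = 3.375 servings → $3.38.
carrots + broccoli with both tight: 3.252 servings and 2.155 servings → $2.97.
Cheapest feasible corner: $2.97.

$2.97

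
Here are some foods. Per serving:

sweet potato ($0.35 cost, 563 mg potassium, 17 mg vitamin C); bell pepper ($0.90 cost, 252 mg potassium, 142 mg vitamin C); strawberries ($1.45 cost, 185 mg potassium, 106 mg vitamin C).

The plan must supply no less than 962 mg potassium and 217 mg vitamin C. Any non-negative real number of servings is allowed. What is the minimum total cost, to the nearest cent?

$1.64

sweet potato only: max(962/563, 217/17) = 12.76 servings → $4.47.
bell pepper only: max(962/252, 217/142) = 3.817 servings → $3.44.
strawberries only: max(962/185, 217/106) = 5.2 servings → $7.54.
sweet potato + bell pepper with both tight: 1.083 servings and 1.399 servings → $1.64.
sweet potato + strawberries with both tight: 1.094 servings and 1.872 servings → $3.10.
bell pepper + strawberries with both targets exact would need a negative amount; discard.
Cheapest feasible corner: $1.64.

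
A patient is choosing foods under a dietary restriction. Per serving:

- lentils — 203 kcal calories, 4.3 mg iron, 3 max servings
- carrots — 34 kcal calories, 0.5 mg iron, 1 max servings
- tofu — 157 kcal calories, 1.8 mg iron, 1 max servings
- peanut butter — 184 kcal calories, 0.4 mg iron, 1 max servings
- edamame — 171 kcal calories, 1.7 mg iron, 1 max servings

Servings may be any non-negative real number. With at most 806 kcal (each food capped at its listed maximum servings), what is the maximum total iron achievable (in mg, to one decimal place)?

15.3 mg

Iron per kcal: lentils 0.02118, carrots 0.01471, tofu 0.01146, edamame 0.009942, peanut butter 0.002174.
Take 3 servings of lentils: uses 609 kcal, +12.9 mg iron (running total 12.9 mg).
Take 1 serving of carrots: uses 34 kcal, +0.5 mg iron (running total 13.4 mg).
Take 1 serving of tofu: uses 157 kcal, +1.8 mg iron (running total 15.2 mg).
Take 0.03509 servings of edamame: uses 6 kcal, +0.1 mg iron (running total 15.3 mg).
Filling greedily by iron-per-kcal is optimal for one linear limit, giving 15.3 mg.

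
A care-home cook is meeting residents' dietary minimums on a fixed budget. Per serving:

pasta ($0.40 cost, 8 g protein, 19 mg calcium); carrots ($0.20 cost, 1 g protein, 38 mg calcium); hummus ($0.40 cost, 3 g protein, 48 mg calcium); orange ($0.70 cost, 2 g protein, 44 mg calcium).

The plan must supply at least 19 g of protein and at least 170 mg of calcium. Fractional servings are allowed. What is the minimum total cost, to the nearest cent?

$1.48

At the optimum either one food covers both requirements or two foods hit both targets exactly; no other combination can be cheaper.
pasta only: max(19/8, 170/19) = 8.947 servings → $3.58.
carrots only: max(19/1, 170/38) = 19 servings → $3.80.
hummus only: max(19/3, 170/48) = 6.333 servings → $2.53.
orange only: max(19/2, 170/44) = 9.5 servings → $6.65.
pasta + carrots with both tight: 1.937 servings and 3.505 servings → $1.48.
pasta + hummus with both tight: 1.229 servings and 3.055 servings → $1.71.
pasta + orange with both tight: 1.58 servings and 3.182 servings → $2.86.
carrots + hummus with both targets exact would need a negative amount; discard.
carrots + orange: intersection lies outside the first quadrant.
hummus + orange: intersection lies outside the first quadrant.
The minimum over all feasible corners is $1.48.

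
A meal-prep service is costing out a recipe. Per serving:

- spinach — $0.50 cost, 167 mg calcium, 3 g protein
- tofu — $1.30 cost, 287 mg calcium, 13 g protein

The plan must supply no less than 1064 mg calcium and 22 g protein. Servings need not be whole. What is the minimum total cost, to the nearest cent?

$3.35

Minimising a linear cost over {calcium ≥ 1064, protein ≥ 22, servings ≥ 0} — the optimum is at a vertex, using one or two foods.
spinach only: max(1064/167, 22/3) = 7.333 servings → $3.67.
tofu only: max(1064/287, 22/13) = 3.707 servings → $4.82.
spinach + tofu with both tight: 5.739 servings and 0.3679 servings → $3.35.
So the least-cost plan costs $3.35.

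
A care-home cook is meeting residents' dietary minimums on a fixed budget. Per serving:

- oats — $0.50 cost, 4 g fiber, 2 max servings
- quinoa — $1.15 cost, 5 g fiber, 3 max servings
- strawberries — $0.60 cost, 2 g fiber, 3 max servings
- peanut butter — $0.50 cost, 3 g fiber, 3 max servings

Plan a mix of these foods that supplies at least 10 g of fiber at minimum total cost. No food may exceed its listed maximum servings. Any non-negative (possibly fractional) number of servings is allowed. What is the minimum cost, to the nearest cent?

Cost per g of fiber: oats $0.1250, peanut butter $0.1667, quinoa $0.2300, strawberries $0.3000.
Take 2 servings of oats: +8.0 g fiber for $1.00 (total $1.00, still need 2.0 g).
Take 0.6667 servings of peanut butter: +2.0 g fiber for $0.33 (total $1.33, still need 0.0 g).
Greedy by cheapest-per-g is optimal for a single linear constraint, so the minimum cost is $1.33.

$1.33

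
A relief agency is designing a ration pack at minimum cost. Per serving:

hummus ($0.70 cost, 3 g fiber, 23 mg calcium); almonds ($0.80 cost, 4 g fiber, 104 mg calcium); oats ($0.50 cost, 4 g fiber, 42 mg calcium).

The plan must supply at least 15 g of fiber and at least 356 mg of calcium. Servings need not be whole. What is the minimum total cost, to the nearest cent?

$2.84

Minimising a linear cost over {fiber ≥ 15, calcium ≥ 356, servings ≥ 0} — the optimum is at a vertex, using one or two foods.
hummus only: max(15/3, 356/23) = 15.48 servings → $10.83.
almonds only: max(15/4, 356/104) = 3.75 servings → $3.00.
oats only: max(15/4, 356/42) = 8.476 servings → $4.24.
hummus + almonds with both tight: 0.6182 servings and 3.286 servings → $3.06.
hummus + oats with both targets exact would need a negative amount; discard.
almonds + oats with both tight: 3.202 servings and 0.5484 servings → $2.84.
So the least-cost plan costs $2.84.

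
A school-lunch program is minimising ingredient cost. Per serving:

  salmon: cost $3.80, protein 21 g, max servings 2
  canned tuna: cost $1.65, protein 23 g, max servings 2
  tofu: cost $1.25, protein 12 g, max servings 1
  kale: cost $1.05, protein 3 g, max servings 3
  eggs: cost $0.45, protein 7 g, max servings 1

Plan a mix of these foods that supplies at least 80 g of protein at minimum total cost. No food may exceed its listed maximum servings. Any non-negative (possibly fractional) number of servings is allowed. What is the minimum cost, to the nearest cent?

$7.71

Cost per g of protein: eggs $0.0643, canned tuna $0.0717, tofu $0.1042, salmon $0.1810, kale $0.3500.
Take 1 serving of eggs: +7.0 g protein for $0.45 (total $0.45, still need 73.0 g).
Take 2 servings of canned tuna: +46.0 g protein for $3.30 (total $3.75, still need 27.0 g).
Take 1 serving of tofu: +12.0 g protein for $1.25 (total $5.00, still need 15.0 g).
Take 0.7143 servings of salmon: +15.0 g protein for $2.71 (total $7.71, still need 0.0 g).
Filling from the cheapest source first is optimal under one linear minimum: $7.71.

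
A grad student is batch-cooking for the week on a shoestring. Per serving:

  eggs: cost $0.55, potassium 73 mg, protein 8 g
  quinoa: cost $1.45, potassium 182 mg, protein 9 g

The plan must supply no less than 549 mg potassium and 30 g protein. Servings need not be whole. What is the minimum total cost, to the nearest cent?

$4.14

Minimising a linear cost over {potassium ≥ 549, protein ≥ 30, servings ≥ 0} — the optimum is at a vertex, using one or two foods.
eggs only: max(549/73, 30/8) = 7.521 servings → $4.14.
quinoa only: max(549/182, 30/9) = 3.333 servings → $4.83.
eggs + quinoa with both tight: 0.6496 servings and 2.756 servings → $4.35.
So the least-cost plan costs $4.14.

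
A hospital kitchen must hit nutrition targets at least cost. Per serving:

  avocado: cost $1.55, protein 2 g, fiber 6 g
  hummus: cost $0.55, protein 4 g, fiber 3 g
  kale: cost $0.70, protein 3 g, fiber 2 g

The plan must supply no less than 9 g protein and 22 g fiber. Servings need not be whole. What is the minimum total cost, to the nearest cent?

$4.03

This is a tiny linear program; its minimum lies at a vertex of the feasible set. List the vertices and price them.
avocado only: max(9/2, 22/6) = 4.5 servings → $6.97.
hummus only: max(9/4, 22/3) = 7.333 servings → $4.03.
kale only: max(9/3, 22/2) = 11 servings → $7.70.
avocado + hummus with both tight: 3.389 servings and 0.5556 servings → $5.56.
avocado + kale with both tight: 3.429 servings and 0.7143 servings → $5.81.
hummus + kale: intersection lies outside the first quadrant.
The minimum over all feasible corners is $4.03.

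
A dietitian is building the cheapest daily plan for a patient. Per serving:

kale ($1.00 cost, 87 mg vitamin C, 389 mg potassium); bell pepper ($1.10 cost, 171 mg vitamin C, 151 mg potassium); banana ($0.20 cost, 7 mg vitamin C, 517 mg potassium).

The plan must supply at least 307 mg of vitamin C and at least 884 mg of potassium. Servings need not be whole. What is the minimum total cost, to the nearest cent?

$2.16

Compare the cost at each extreme point of the feasible region.
kale only: max(307/87, 884/389) = 3.529 servings → $3.53.
bell pepper only: max(307/171, 884/151) = 5.854 servings → $6.44.
banana only: max(307/7, 884/517) = 43.86 servings → $8.77.
kale + bell pepper with both tight: 1.963 servings and 0.7964 servings → $2.84.
kale + banana: intersection lies outside the first quadrant.
bell pepper + banana with both tight: 1.746 servings and 1.2 servings → $2.16.
The minimum over all feasible corners is $2.16.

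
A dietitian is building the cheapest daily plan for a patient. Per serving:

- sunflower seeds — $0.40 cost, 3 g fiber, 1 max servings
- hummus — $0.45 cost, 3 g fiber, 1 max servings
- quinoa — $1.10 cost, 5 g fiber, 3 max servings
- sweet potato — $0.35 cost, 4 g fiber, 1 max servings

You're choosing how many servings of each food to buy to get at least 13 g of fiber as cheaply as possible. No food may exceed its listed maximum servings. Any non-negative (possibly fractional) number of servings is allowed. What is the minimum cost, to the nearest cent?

Cost per g of fiber: sweet potato $0.0875, sunflower seeds $0.1333, hummus $0.1500, quinoa $0.2200.
Take 1 serving of sweet potato: +4.0 g fiber for $0.35 (total $0.35, still need 9.0 g).
Take 1 serving of sunflower seeds: +3.0 g fiber for $0.40 (total $0.75, still need 6.0 g).
Take 1 serving of hummus: +3.0 g fiber for $0.45 (total $1.20, still need 3.0 g).
Take 0.6 servings of quinoa: +3.0 g fiber for $0.66 (total $1.86, still need 0.0 g).
Greedy by cheapest-per-g is optimal for a single linear constraint, so the minimum cost is $1.86.

$1.86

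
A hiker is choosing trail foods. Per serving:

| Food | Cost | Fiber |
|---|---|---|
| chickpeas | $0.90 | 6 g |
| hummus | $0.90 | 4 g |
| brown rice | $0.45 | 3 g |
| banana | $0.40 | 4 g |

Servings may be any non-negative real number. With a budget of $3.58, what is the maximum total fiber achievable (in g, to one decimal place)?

Fiber per dollar: banana 10, chickpeas 6.667, brown rice 6.667, hummus 4.444.
With no serving limits, spend the whole cost allowance on banana: $3.58 / $0.40 × 4 g = 35.8 g.

35.8 g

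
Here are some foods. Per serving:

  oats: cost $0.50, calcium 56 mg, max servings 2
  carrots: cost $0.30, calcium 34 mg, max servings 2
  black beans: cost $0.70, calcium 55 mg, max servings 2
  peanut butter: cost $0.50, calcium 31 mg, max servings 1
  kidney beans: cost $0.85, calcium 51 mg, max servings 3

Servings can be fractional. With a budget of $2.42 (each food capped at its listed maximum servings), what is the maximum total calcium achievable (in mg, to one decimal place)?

Calcium per dollar: carrots 113.3, oats 112, black beans 78.57, peanut butter 62, kidney beans 60.
Take 2 servings of carrots: spends $0.60, +68.0 mg calcium (running total 68.0 mg).
Take 2 servings of oats: spends $1.00, +112.0 mg calcium (running total 180.0 mg).
Take 1.171 servings of black beans: spends $0.82, +64.4 mg calcium (running total 244.4 mg).
Filling greedily by calcium-per-dollar is optimal for one linear limit, giving 244.4 mg.

244.4 mg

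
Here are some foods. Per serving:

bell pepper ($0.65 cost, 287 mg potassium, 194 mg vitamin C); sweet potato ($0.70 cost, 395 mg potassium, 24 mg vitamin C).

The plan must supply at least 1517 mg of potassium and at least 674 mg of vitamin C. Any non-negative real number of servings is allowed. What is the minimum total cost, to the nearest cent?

bell pepper only: max(1517/287, 674/194) = 5.286 servings → $3.44.
sweet potato only: max(1517/395, 674/24) = 28.08 servings → $19.66.
bell pepper + sweet potato with both tight: 3.295 servings and 1.446 servings → $3.15.
The minimum over all feasible corners is $3.15.

$3.15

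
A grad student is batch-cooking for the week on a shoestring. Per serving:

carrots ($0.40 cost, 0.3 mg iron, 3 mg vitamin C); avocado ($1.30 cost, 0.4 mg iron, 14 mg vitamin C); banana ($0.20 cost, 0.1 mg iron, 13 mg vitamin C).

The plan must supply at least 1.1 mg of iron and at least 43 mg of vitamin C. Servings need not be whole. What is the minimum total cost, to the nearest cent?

With two linear requirements the optimum uses one or two foods; enumerate the corners.
carrots only: max(1.1/0.3, 43/3) = 14.33 servings → $5.73.
avocado only: max(1.1/0.4, 43/14) = 3.071 servings → $3.99.
banana only: max(1.1/0.1, 43/13) = 11 servings → $2.20.
carrots + avocado: the both-tight solution has a negative serving — not a feasible corner.
carrots + banana with both tight: 2.778 servings and 2.667 servings → $1.64.
avocado + banana with both tight: 2.632 servings and 0.4737 servings → $3.52.
The minimum over all feasible corners is $1.64.

$1.64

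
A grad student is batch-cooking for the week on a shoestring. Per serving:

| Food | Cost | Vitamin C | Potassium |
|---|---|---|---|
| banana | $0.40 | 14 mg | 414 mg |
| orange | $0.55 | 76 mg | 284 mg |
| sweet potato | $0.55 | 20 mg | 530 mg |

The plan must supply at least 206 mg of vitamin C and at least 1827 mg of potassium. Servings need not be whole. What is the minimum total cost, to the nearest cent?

$2.36

This is a tiny linear program; its minimum lies at a vertex of the feasible set. List the vertices and price them.
banana only: max(206/14, 1827/414) = 14.71 servings → $5.89.
orange only: max(206/76, 1827/284) = 6.433 servings → $3.54.
sweet potato only: max(206/20, 1827/530) = 10.3 servings → $5.67.
banana + orange with both tight: 2.923 servings and 2.172 servings → $2.36.
banana + sweet potato with both targets exact would need a negative amount; discard.
orange + sweet potato with both tight: 2.099 servings and 2.322 servings → $2.43.
Cheapest feasible corner: $2.36.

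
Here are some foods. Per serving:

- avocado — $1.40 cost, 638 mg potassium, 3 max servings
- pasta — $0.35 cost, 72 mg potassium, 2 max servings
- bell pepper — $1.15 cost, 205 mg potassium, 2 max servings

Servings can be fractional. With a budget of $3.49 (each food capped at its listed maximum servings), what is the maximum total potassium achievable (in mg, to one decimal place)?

1590.4 mg

Potassium per dollar: avocado 455.7, pasta 205.7, bell pepper 178.3.
Take 2.493 servings of avocado: spends $3.49, +1590.4 mg potassium (running total 1590.4 mg).
Greedy by best ratio exhausts the cost allowance optimally: 1590.4 mg.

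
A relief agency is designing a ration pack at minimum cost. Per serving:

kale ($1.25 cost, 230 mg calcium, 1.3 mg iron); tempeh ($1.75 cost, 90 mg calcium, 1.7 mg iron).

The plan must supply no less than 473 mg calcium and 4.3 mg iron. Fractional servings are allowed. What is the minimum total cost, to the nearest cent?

For a min-cost LP with two ≥-constraints, a basic feasible solution has at most two positive variables.
kale only: max(473/230, 4.3/1.3) = 3.308 servings → $4.13.
tempeh only: max(473/90, 4.3/1.7) = 5.256 servings → $9.20.
kale + tempeh with both tight: 1.522 servings and 1.365 servings → $4.29.
So the least-cost plan costs $4.13.

$4.13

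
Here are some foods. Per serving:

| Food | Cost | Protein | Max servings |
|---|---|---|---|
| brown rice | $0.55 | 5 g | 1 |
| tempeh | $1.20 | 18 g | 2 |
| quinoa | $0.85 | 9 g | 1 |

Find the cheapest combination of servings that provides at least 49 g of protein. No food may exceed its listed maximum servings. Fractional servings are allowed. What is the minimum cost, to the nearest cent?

Cost per g of protein: tempeh $0.0667, quinoa $0.0944, brown rice $0.1100.
Take 2 servings of tempeh: +36.0 g protein for $2.40 (total $2.40, still need 13.0 g).
Take 1 serving of quinoa: +9.0 g protein for $0.85 (total $3.25, still need 4.0 g).
Take 0.8 servings of brown rice: +4.0 g protein for $0.44 (total $3.69, still need 0.0 g).
Filling from the cheapest source first is optimal under one linear minimum: $3.69.

$3.69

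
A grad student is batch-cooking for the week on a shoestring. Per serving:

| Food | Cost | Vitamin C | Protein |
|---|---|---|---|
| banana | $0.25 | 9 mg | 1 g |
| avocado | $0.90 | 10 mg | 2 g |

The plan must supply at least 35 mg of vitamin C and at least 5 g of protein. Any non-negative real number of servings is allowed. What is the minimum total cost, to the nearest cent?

For a min-cost LP with two ≥-constraints, a basic feasible solution has at most two positive variables.
banana only: max(35/9, 5/1) = 5 servings → $1.25.
avocado only: max(35/10, 5/2) = 3.5 servings → $3.15.
banana + avocado with both tight: 2.5 servings and 1.25 servings → $1.75.
The minimum over all feasible corners is $1.25.

$1.25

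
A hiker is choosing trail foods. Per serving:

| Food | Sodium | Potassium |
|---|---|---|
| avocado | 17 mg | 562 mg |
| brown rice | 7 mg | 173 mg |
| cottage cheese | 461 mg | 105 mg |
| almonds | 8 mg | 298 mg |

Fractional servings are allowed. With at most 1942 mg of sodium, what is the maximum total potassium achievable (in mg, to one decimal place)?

Potassium per mg sodium: almonds 37.25, avocado 33.06, brown rice 24.71, cottage cheese 0.2278.
With no serving limits, spend the whole sodium allowance on almonds: 1942 mg / 8 mg × 298 mg = 72339.5 mg.

72339.5 mg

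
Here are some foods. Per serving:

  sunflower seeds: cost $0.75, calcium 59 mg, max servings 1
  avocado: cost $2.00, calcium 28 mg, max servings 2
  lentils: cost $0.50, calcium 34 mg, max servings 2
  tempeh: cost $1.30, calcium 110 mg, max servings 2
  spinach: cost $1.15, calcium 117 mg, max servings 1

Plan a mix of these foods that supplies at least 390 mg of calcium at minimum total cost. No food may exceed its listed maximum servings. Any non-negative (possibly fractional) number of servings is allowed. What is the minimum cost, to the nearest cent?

$4.42

Cost per mg of calcium: spinach $0.0098, tempeh $0.0118, sunflower seeds $0.0127, lentils $0.0147, avocado $0.0714.
Take 1 serving of spinach: +117.0 mg calcium for $1.15 (total $1.15, still need 273.0 mg).
Take 2 servings of tempeh: +220.0 mg calcium for $2.60 (total $3.75, still need 53.0 mg).
Take 0.8983 servings of sunflower seeds: +53.0 mg calcium for $0.67 (total $4.42, still need 0.0 mg).
Filling from the cheapest source first is optimal under one linear minimum: $4.42.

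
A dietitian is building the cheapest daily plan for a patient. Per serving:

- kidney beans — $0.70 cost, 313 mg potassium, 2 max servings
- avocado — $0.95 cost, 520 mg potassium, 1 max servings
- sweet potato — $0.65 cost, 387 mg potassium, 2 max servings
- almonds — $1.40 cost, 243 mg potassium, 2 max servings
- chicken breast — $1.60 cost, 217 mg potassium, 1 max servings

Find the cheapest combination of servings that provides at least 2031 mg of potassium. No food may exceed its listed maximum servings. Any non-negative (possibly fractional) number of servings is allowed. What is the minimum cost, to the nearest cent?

Cost per mg of potassium: sweet potato $0.0017, avocado $0.0018, kidney beans $0.0022, almonds $0.0058, chicken breast $0.0074.
Take 2 servings of sweet potato: +774.0 mg potassium for $1.30 (total $1.30, still need 1257.0 mg).
Take 1 serving of avocado: +520.0 mg potassium for $0.95 (total $2.25, still need 737.0 mg).
Take 2 servings of kidney beans: +626.0 mg potassium for $1.40 (total $3.65, still need 111.0 mg).
Take 0.4568 servings of almonds: +111.0 mg potassium for $0.64 (total $4.29, still need 0.0 mg).
Filling from the cheapest source first is optimal under one linear minimum: $4.29.

$4.29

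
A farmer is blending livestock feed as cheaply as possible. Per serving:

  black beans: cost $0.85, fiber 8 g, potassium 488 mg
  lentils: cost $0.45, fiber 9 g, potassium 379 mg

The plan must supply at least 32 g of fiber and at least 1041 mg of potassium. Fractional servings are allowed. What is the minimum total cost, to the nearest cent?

$1.60

At the optimum either one food covers both requirements or two foods hit both targets exactly; no other combination can be cheaper.
black beans only: max(32/8, 1041/488) = 4 servings → $3.40.
lentils only: max(32/9, 1041/379) = 3.556 servings → $1.60.
black beans + lentils: the both-tight solution has a negative serving — not a feasible corner.
Cheapest feasible corner: $1.60.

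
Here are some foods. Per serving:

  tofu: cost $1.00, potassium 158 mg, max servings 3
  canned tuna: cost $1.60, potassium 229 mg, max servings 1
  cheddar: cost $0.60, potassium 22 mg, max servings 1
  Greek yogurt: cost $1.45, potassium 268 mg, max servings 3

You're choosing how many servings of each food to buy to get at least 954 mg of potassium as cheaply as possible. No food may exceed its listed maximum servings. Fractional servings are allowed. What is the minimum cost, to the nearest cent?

$5.30

Cost per mg of potassium: Greek yogurt $0.0054, tofu $0.0063, canned tuna $0.0070, cheddar $0.0273.
Take 3 servings of Greek yogurt: +804.0 mg potassium for $4.35 (total $4.35, still need 150.0 mg).
Take 0.9494 servings of tofu: +150.0 mg potassium for $0.95 (total $5.30, still need 0.0 mg).
Greedy by cheapest-per-mg is optimal for a single linear constraint, so the minimum cost is $5.30.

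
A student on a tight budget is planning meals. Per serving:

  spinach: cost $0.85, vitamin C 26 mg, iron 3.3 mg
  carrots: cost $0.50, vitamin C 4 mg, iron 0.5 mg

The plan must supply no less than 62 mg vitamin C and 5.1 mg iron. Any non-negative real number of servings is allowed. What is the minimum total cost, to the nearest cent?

This is a tiny linear program; its minimum lies at a vertex of the feasible set. List the vertices and price them.
spinach only: max(62/26, 5.1/3.3) = 2.385 servings → $2.03.
carrots only: max(62/4, 5.1/0.5) = 15.5 servings → $7.75.
spinach + carrots: the both-tight solution has a negative serving — not a feasible corner.
So the least-cost plan costs $2.03.

$2.03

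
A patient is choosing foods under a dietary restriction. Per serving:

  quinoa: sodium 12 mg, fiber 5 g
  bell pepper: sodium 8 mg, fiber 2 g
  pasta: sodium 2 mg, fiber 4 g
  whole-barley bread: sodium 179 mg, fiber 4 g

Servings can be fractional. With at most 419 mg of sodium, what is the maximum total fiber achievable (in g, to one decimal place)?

Fiber per mg sodium: pasta 2, quinoa 0.4167, bell pepper 0.25, whole-barley bread 0.02235.
With no serving limits, spend the whole sodium allowance on pasta: 419 mg / 2 mg × 4 g = 838.0 g.

838.0 g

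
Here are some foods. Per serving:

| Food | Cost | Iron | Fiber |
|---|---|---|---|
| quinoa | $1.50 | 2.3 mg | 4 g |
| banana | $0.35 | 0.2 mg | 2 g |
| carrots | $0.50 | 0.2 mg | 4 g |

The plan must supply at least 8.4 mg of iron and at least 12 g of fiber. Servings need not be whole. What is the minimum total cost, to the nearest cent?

A basic optimal solution has at most two foods positive. Try each food alone and each pair with both targets met exactly.
quinoa only: max(8.4/2.3, 12/4) = 3.652 servings → $5.48.
banana only: max(8.4/0.2, 12/2) = 42 servings → $14.70.
carrots only: max(8.4/0.2, 12/4) = 42 servings → $21.00.
quinoa + banana: the both-tight solution has a negative serving — not a feasible corner.
quinoa + carrots: intersection lies outside the first quadrant.
banana + carrots: intersection lies outside the first quadrant.
Cheapest feasible corner: $5.48.

$5.48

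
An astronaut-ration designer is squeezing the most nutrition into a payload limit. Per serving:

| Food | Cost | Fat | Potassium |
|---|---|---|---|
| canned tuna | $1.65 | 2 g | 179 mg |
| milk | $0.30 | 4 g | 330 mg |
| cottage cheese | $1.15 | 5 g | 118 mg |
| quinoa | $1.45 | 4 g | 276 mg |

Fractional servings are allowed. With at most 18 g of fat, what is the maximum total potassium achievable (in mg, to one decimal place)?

Potassium per g fat: canned tuna 89.5, milk 82.5, quinoa 69, cottage cheese 23.6.
With no serving limits, spend the whole fat allowance on canned tuna: 18 g / 2 g × 179 mg = 1611.0 mg.

1611.0 mg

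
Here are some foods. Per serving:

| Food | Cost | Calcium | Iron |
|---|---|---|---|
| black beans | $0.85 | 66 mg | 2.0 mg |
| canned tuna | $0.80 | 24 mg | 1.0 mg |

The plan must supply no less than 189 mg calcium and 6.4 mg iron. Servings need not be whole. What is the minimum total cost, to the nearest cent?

$2.72

With two linear requirements the optimum uses one or two foods; enumerate the corners.
black beans only: max(189/66, 6.4/2.0) = 3.2 servings → $2.72.
canned tuna only: max(189/24, 6.4/1.0) = 7.875 servings → $6.30.
black beans + canned tuna with both tight: 1.967 servings and 2.467 servings → $3.65.
Cheapest feasible corner: $2.72.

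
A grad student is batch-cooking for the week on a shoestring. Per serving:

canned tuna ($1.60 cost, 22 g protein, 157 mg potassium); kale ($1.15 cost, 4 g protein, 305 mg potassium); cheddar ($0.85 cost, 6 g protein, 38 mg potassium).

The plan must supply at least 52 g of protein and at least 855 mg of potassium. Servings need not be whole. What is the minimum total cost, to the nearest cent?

This is a tiny linear program; its minimum lies at a vertex of the feasible set. List the vertices and price them.
canned tuna only: max(52/22, 855/157) = 5.446 servings → $8.71.
kale only: max(52/4, 855/305) = 13 servings → $14.95.
cheddar only: max(52/6, 855/38) = 22.5 servings → $19.12.
canned tuna + kale with both tight: 2.045 servings and 1.75 servings → $5.29.
canned tuna + cheddar: intersection lies outside the first quadrant.
kale + cheddar with both tight: 1.88 servings and 7.414 servings → $8.46.
The minimum over all feasible corners is $5.29.

$5.29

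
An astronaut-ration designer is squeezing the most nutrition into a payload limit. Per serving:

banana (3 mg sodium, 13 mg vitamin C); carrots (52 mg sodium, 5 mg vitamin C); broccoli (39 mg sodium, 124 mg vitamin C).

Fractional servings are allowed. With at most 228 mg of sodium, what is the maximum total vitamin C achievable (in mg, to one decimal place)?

Vitamin C per mg sodium: banana 4.333, broccoli 3.179, carrots 0.09615.
With no serving limits, spend the whole sodium allowance on banana: 228 mg / 3 mg × 13 mg = 988.0 mg.

988.0 mg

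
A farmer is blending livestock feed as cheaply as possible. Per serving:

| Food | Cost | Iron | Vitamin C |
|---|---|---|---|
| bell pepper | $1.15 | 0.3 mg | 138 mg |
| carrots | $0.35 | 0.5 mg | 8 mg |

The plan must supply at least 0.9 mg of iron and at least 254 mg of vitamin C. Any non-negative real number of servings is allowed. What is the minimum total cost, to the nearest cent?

$2.32

An LP optimum is at a vertex; with two nutrient constraints at most two foods are used. Check each candidate.
bell pepper only: max(0.9/0.3, 254/138) = 3 servings → $3.45.
carrots only: max(0.9/0.5, 254/8) = 31.75 servings → $11.11.
bell pepper + carrots with both tight: 1.799 servings and 0.7207 servings → $2.32.
So the least-cost plan costs $2.32.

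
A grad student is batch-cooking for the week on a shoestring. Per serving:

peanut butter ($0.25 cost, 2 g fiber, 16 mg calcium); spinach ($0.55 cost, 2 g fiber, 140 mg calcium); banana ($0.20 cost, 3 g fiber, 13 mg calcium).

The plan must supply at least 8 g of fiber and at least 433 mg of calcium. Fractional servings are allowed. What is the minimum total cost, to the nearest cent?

$1.80

With two linear requirements the optimum uses one or two foods; enumerate the corners.
peanut butter only: max(8/2, 433/16) = 27.06 servings → $6.77.
spinach only: max(8/2, 433/140) = 4 servings → $2.20.
banana only: max(8/3, 433/13) = 33.31 servings → $6.66.
peanut butter + spinach with both tight: 1.024 servings and 2.976 servings → $1.89.
peanut butter + banana: the both-tight solution has a negative serving — not a feasible corner.
spinach + banana with both tight: 3.033 servings and 0.6447 servings → $1.80.
So the least-cost plan costs $1.80.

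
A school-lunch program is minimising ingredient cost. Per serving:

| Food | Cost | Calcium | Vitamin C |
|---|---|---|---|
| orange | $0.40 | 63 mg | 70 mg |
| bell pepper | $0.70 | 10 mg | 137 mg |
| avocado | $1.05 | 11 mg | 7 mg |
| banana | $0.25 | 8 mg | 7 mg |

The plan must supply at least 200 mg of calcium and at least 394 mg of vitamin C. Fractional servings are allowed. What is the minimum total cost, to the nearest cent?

The cheapest plan sits at a corner of the feasible region — with two constraints it uses at most two foods.
orange only: max(200/63, 394/70) = 5.629 servings → $2.25.
bell pepper only: max(200/10, 394/137) = 20 servings → $14.00.
avocado only: max(200/11, 394/7) = 56.29 servings → $59.10.
banana only: max(200/8, 394/7) = 56.29 servings → $14.07.
orange + bell pepper with both tight: 2.958 servings and 1.365 servings → $2.14.
orange + avocado: the both-tight solution has a negative serving — not a feasible corner.
orange + banana with both targets exact would need a negative amount; discard.
bell pepper + avocado with both tight: 2.042 servings and 16.33 servings → $18.57.
bell pepper + banana with both tight: 1.708 servings and 22.87 servings → $6.91.
avocado + banana with both targets exact would need a negative amount; discard.
Cheapest feasible corner: $2.14.

$2.14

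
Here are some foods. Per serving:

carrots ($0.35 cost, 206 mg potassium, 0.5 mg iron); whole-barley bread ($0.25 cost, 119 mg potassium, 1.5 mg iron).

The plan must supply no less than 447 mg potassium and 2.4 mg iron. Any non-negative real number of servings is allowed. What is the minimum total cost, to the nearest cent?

$0.81

At the optimum either one food covers both requirements or two foods hit both targets exactly; no other combination can be cheaper.
carrots only: max(447/206, 2.4/0.5) = 4.8 servings → $1.68.
whole-barley bread only: max(447/119, 2.4/1.5) = 3.756 servings → $0.94.
carrots + whole-barley bread with both tight: 1.543 servings and 1.086 servings → $0.81.
So the least-cost plan costs $0.81.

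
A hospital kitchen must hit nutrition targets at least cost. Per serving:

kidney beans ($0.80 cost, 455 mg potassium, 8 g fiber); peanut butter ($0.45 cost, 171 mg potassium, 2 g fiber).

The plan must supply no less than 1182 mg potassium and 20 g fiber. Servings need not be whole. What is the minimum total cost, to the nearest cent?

$2.08

A basic optimal solution has at most two foods positive. Try each food alone and each pair with both targets met exactly.
kidney beans only: max(1182/455, 20/8) = 2.598 servings → $2.08.
peanut butter only: max(1182/171, 20/2) = 10 servings → $4.50.
kidney beans + peanut butter with both tight: 2.306 servings and 0.7773 servings → $2.19.
So the least-cost plan costs $2.08.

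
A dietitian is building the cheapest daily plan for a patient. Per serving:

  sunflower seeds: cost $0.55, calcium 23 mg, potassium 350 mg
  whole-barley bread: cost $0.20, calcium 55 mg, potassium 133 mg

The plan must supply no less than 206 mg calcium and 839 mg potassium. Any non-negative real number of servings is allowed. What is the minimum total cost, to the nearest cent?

Compare the cost at each extreme point of the feasible region.
sunflower seeds only: max(206/23, 839/350) = 8.957 servings → $4.93.
whole-barley bread only: max(206/55, 839/133) = 6.308 servings → $1.26.
sunflower seeds + whole-barley bread with both tight: 1.158 servings and 3.261 servings → $1.29.
So the least-cost plan costs $1.26.

$1.26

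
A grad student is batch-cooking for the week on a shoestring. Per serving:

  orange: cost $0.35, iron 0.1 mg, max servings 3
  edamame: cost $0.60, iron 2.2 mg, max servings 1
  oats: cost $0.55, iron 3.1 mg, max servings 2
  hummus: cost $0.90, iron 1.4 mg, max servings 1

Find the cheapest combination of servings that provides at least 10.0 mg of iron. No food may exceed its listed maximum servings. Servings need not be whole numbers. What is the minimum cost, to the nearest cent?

$3.30

Cost per mg of iron: oats $0.1774, edamame $0.2727, hummus $0.6429, orange $3.5000.
Take 2 servings of oats: +6.2 mg iron for $1.10 (total $1.10, still need 3.8 mg).
Take 1 serving of edamame: +2.2 mg iron for $0.60 (total $1.70, still need 1.6 mg).
Take 1 serving of hummus: +1.4 mg iron for $0.90 (total $2.60, still need 0.2 mg).
Take 2 servings of orange: +0.2 mg iron for $0.70 (total $3.30, still need 0.0 mg).
Greedy by cheapest-per-mg is optimal for a single linear constraint, so the minimum cost is $3.30.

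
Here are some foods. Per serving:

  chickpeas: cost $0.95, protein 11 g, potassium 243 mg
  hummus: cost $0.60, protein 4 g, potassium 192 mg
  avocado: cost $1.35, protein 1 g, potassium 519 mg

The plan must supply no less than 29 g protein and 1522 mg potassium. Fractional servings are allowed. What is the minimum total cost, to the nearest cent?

With two linear requirements the optimum uses one or two foods; enumerate the corners.
chickpeas only: max(29/11, 1522/243) = 6.263 servings → $5.95.
hummus only: max(29/4, 1522/192) = 7.927 servings → $4.76.
avocado only: max(29/1, 1522/519) = 29 servings → $39.15.
chickpeas + hummus: intersection lies outside the first quadrant.
chickpeas + avocado with both tight: 2.475 servings and 1.774 servings → $4.75.
hummus + avocado with both tight: 7.181 servings and 0.276 servings → $4.68.
The minimum over all feasible corners is $4.68.

$4.68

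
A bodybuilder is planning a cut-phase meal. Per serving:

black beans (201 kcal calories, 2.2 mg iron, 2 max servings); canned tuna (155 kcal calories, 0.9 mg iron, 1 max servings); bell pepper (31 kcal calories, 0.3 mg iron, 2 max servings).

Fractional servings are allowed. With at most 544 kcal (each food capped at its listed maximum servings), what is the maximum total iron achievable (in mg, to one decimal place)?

Iron per kcal: black beans 0.01095, bell pepper 0.009677, canned tuna 0.005806.
Take 2 servings of black beans: uses 402 kcal, +4.4 mg iron (running total 4.4 mg).
Take 2 servings of bell pepper: uses 62 kcal, +0.6 mg iron (running total 5.0 mg).
Take 0.5161 servings of canned tuna: uses 80 kcal, +0.5 mg iron (running total 5.5 mg).
Greedy by best ratio exhausts the calories allowance optimally: 5.5 mg.

5.5 mg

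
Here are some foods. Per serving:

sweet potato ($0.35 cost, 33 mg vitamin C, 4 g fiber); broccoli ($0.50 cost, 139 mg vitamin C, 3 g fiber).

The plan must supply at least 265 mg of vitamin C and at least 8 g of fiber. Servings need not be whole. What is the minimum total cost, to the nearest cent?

The cheapest plan sits at a corner of the feasible region — with two constraints it uses at most two foods.
sweet potato only: max(265/33, 8/4) = 8.03 servings → $2.81.
broccoli only: max(265/139, 8/3) = 2.667 servings → $1.33.
sweet potato + broccoli with both tight: 0.6937 servings and 1.742 servings → $1.11.
The minimum over all feasible corners is $1.11.

$1.11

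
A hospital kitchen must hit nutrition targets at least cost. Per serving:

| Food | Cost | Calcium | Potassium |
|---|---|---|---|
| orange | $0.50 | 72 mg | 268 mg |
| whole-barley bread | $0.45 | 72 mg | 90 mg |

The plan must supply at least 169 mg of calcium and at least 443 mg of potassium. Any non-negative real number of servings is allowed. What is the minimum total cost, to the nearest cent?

Check every corner: each single food scaled to meet both minima, and each pair solved so both constraints bind.
orange only: max(169/72, 443/268) = 2.347 servings → $1.17.
whole-barley bread only: max(169/72, 443/90) = 4.922 servings → $2.21.
orange + whole-barley bread with both tight: 1.302 servings and 1.045 servings → $1.12.
So the least-cost plan costs $1.12.

$1.12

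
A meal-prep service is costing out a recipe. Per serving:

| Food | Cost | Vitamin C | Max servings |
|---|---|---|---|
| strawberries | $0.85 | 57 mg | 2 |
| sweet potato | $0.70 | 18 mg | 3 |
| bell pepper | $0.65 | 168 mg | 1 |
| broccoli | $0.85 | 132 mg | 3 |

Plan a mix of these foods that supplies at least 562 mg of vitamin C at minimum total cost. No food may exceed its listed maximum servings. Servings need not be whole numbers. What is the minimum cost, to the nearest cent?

$3.19

Cost per mg of vitamin C: bell pepper $0.0039, broccoli $0.0064, strawberries $0.0149, sweet potato $0.0389.
Take 1 serving of bell pepper: +168.0 mg vitamin C for $0.65 (total $0.65, still need 394.0 mg).
Take 2.985 servings of broccoli: +394.0 mg vitamin C for $2.54 (total $3.19, still need 0.0 mg).
Greedy by cheapest-per-mg is optimal for a single linear constraint, so the minimum cost is $3.19.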